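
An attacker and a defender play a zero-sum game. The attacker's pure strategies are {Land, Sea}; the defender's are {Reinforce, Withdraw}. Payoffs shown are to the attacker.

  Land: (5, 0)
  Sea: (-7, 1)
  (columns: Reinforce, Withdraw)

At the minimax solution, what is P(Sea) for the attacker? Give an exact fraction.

5/13

Row minima: Land → 0, Sea → -7; maximin = 0.
Column maxima: Reinforce → 5, Withdraw → 1; minimax = 1.
0 ≠ 1, so there is no saddle point; optimal play is mixed.
Let the attacker play Land with probability p. Expected payoff against Reinforce: 5p + (-7)(1−p) = 12p − 7; against Withdraw: 0p + 1(1−p) = −p + 1.
Setting these equal: 12p − 7 = −p + 1 ⇒ 13p = 8 ⇒ p = 8/13, and the value is (12)·(8/13) − 7 = 5/13.
For the defender: with q = P(Reinforce), equating Land's and Sea's payoffs gives 5q = −8q + 1 ⇒ q = 1/13.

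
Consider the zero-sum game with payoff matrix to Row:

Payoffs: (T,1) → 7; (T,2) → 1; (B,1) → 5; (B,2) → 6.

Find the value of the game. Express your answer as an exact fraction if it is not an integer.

Row minima: T → 1, B → 5; maximin = 5.
Column maxima: 1 → 7, 2 → 6; minimax = 6.
5 ≠ 6, so there is no saddle point; optimal play is mixed.
Let Row play T with probability p. Expected payoff against 1: 7p + 5(1−p) = 2p + 5; against 2: 1p + 6(1−p) = −5p + 6.
Setting these equal: 2p + 5 = −5p + 6 ⇒ 7p = 1 ⇒ p = 1/7, and the value is (2)·(1/7) + 5 = 37/7.
For Column: with q = P(1), equating T's and B's payoffs gives 6q + 1 = −q + 6 ⇒ q = 5/7.

37/7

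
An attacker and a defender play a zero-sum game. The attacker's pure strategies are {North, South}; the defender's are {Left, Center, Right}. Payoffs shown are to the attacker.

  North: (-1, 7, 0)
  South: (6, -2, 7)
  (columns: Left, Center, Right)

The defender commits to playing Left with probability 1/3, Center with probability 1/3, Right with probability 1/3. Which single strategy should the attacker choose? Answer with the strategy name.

Expected payoff of North: (1/3)·(-1) + (1/3)·7 + (1/3)·0 = 2.
Expected payoff of South: (1/3)·6 + (1/3)·(-2) + (1/3)·7 = 11/3.
The largest is 11/3, so the attacker's best response is South.

South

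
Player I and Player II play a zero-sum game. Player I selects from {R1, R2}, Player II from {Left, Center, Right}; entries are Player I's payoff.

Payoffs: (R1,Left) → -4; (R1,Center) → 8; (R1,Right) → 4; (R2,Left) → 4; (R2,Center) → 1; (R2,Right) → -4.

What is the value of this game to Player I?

Row minima: R1 → -4, R2 → -4; maximin = -4.
Column maxima: Left → 4, Center → 8, Right → 4; minimax = 4.
-4 ≠ 4, so there is no saddle point; optimal play is mixed.
Center is strictly dominated by Right (it gives Player I strictly more in every row), so Player II never plays it.
On the remaining 2×2 (R1, R2 vs Left, Right):
Let Player I play R1 with probability p. Expected payoff against Left: (-4)p + 4(1−p) = −8p + 4; against Right: 4p + (-4)(1−p) = 8p − 4.
Setting these equal: −8p + 4 = 8p − 4 ⇒ −16p = -8 ⇒ p = 1/2, and the value is (-8)·(1/2) + 4 = 0.
For Player II: with q = P(Left), equating R1's and R2's payoffs gives −8q + 4 = 8q − 4 ⇒ q = 1/2.

0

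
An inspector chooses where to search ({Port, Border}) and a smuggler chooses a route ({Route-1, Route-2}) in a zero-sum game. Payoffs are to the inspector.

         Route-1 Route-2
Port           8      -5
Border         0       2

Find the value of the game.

Row minima: Port → -5, Border → 0; maximin = 0.
Column maxima: Route-1 → 8, Route-2 → 2; minimax = 2.
0 ≠ 2, so there is no saddle point; optimal play is mixed.
Let the inspector play Port with probability p. Expected payoff against Route-1: 8p + 0(1−p) = 8p; against Route-2: (-5)p + 2(1−p) = −7p + 2.
Setting these equal: 8p = −7p + 2 ⇒ 15p = 2 ⇒ p = 2/15, and the value is (8)·(2/15) = 16/15.
For the smuggler: with q = P(Route-1), equating Port's and Border's payoffs gives 13q − 5 = −2q + 2 ⇒ q = 7/15.

16/15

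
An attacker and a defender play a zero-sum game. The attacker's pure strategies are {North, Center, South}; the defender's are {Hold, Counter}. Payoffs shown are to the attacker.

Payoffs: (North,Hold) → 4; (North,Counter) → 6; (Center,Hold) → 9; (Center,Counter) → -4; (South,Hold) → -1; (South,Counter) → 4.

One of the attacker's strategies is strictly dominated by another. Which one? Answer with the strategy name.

North gives a strictly higher payoff than South against every column: 4 > -1, 6 > 4.
So South is strictly dominated and the attacker never plays it.

South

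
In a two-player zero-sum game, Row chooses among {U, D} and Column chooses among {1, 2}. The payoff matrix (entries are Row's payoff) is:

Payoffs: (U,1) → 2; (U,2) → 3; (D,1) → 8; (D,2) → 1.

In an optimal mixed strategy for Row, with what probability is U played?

7/8

Row minima: U → 2, D → 1; maximin = 2.
Column maxima: 1 → 8, 2 → 3; minimax = 3.
2 ≠ 3, so there is no saddle point; optimal play is mixed.
Let Row play U with probability p. Expected payoff against 1: 2p + 8(1−p) = −6p + 8; against 2: 3p + 1(1−p) = 2p + 1.
Setting these equal: −6p + 8 = 2p + 1 ⇒ −8p = -7 ⇒ p = 7/8, and the value is (-6)·(7/8) + 8 = 11/4.
For Column: with q = P(1), equating U's and D's payoffs gives −q + 3 = 7q + 1 ⇒ q = 1/4.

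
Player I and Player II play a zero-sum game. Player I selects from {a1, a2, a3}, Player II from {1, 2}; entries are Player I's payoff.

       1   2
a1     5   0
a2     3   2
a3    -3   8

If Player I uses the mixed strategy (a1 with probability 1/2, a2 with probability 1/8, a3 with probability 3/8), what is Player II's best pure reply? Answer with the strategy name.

1

If Player II plays 1, Player I's expected payoff is (1/2)·5 + (1/8)·3 + (3/8)·(-3) = 7/4.
If Player II plays 2, Player I's expected payoff is (1/2)·0 + (1/8)·2 + (3/8)·8 = 13/4.
Player II minimizes Player I's payoff; the smallest is 7/4, so the best response is 1.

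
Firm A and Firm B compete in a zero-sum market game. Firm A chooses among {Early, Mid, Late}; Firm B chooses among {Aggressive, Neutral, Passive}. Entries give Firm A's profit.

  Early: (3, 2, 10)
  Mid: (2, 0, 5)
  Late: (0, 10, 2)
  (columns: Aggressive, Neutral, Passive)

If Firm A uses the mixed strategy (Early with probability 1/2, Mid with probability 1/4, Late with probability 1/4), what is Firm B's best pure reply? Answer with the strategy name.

Aggressive

If Firm B plays Aggressive, Firm A's expected payoff is (1/2)·3 + (1/4)·2 + (1/4)·0 = 2.
If Firm B plays Neutral, Firm A's expected payoff is (1/2)·2 + (1/4)·0 + (1/4)·10 = 7/2.
If Firm B plays Passive, Firm A's expected payoff is (1/2)·10 + (1/4)·5 + (1/4)·2 = 27/4.
Firm B minimizes Firm A's payoff; the smallest is 2, so the best response is Aggressive.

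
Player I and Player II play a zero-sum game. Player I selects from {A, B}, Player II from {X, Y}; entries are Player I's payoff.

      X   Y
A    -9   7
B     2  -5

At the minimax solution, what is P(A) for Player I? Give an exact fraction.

7/23

Row minima: A → -9, B → -5; maximin = -5.
Column maxima: X → 2, Y → 7; minimax = 2.
-5 ≠ 2, so there is no saddle point; optimal play is mixed.
Let Player I play A with probability p. Expected payoff against X: (-9)p + 2(1−p) = −11p + 2; against Y: 7p + (-5)(1−p) = 12p − 5.
Setting these equal: −11p + 2 = 12p − 5 ⇒ −23p = -7 ⇒ p = 7/23, and the value is (-11)·(7/23) + 2 = -31/23.
For Player II: with q = P(X), equating A's and B's payoffs gives −16q + 7 = 7q − 5 ⇒ q = 12/23.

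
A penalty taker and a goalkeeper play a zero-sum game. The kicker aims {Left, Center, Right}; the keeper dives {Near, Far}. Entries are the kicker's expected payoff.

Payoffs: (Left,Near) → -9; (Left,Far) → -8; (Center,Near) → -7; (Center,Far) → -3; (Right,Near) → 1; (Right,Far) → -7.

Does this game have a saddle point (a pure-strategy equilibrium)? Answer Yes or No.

Row minima: Left → -9, Center → -7, Right → -7; maximin = -7.
Column maxima: Near → 1, Far → -3; minimax = -3.
-7 ≠ -3, so no pure-strategy equilibrium exists.

No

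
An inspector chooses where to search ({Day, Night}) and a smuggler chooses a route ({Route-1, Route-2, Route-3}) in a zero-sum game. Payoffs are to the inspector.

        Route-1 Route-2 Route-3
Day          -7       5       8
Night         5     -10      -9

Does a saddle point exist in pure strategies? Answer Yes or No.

Row minima: Day → -7, Night → -10; maximin = -7.
Column maxima: Route-1 → 5, Route-2 → 5, Route-3 → 8; minimax = 5.
-7 ≠ 5, so no pure-strategy equilibrium exists.

No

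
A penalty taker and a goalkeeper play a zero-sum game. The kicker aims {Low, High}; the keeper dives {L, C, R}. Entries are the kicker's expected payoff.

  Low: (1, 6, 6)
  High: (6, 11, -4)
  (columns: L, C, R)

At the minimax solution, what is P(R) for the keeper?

Row minima: Low → 1, High → -4; maximin = 1.
Column maxima: L → 6, C → 11, R → 6; minimax = 6.
1 ≠ 6, so there is no saddle point; optimal play is mixed.
C is strictly dominated by L (it gives the kicker strictly more in every row), so the keeper never plays it.
On the remaining 2×2 (Low, High vs L, R):
Let the kicker play Low with probability p. Expected payoff against L: 1p + 6(1−p) = −5p + 6; against R: 6p + (-4)(1−p) = 10p − 4.
Setting these equal: −5p + 6 = 10p − 4 ⇒ −15p = -10 ⇒ p = 2/3, and the value is (-5)·(2/3) + 6 = 8/3.
For the keeper: with q = P(L), equating Low's and High's payoffs gives −5q + 6 = 10q − 4 ⇒ q = 2/3.

1/3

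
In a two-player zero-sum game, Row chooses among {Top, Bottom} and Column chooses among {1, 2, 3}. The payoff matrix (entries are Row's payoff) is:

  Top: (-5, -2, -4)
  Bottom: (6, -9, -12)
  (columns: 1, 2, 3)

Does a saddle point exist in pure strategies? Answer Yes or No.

No

Row minima: Top → -5, Bottom → -12; maximin = -5.
Column maxima: 1 → 6, 2 → -2, 3 → -4; minimax = -4.
-5 ≠ -4, so no pure-strategy equilibrium exists.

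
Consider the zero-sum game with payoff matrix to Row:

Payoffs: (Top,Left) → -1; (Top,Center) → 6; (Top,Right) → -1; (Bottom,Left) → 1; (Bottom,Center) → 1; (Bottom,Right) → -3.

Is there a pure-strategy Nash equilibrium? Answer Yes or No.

Row minima: Top → -1, Bottom → -3; maximin = -1.
Column maxima: Left → 1, Center → 6, Right → -1; minimax = -1.
maximin = minimax = -1, so a saddle point exists.

Yes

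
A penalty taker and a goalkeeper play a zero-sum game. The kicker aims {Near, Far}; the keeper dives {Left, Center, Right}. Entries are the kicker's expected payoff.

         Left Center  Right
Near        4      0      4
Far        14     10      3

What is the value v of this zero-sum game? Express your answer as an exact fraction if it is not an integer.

Row minima: Near → 0, Far → 3; maximin = 3.
Column maxima: Left → 14, Center → 10, Right → 4; minimax = 4.
3 ≠ 4, so there is no saddle point; optimal play is mixed.
Left is strictly dominated by Center (it gives the kicker strictly more in every row), so the keeper never plays it.
On the remaining 2×2 (Near, Far vs Center, Right):
Let the kicker play Near with probability p. Expected payoff against Center: 0p + 10(1−p) = −10p + 10; against Right: 4p + 3(1−p) = p + 3.
Setting these equal: −10p + 10 = p + 3 ⇒ −11p = -7 ⇒ p = 7/11, and the value is (-10)·(7/11) + 10 = 40/11.
For the keeper: with q = P(Center), equating Near's and Far's payoffs gives −4q + 4 = 7q + 3 ⇒ q = 1/11.

40/11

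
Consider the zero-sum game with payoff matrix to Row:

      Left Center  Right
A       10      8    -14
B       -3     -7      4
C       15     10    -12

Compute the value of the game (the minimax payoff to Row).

Row minima: A → -14, B → -7, C → -12; maximin = -7.
Column maxima: Left → 15, Center → 10, Right → 4; minimax = 4.
-7 ≠ 4, so there is no saddle point; optimal play is mixed.
A is strictly dominated by C, so Row never plays it.
Left is strictly dominated by Center (it gives Row strictly more in every row), so Column never plays it.
On the remaining 2×2 (B, C vs Center, Right):
Let Row play B with probability p. Expected payoff against Center: (-7)p + 10(1−p) = −17p + 10; against Right: 4p + (-12)(1−p) = 16p − 12.
Setting these equal: −17p + 10 = 16p − 12 ⇒ −33p = -22 ⇒ p = 2/3, and the value is (-17)·(2/3) + 10 = -4/3.
For Column: with q = P(Center), equating B's and C's payoffs gives −11q + 4 = 22q − 12 ⇒ q = 16/33.

-4/3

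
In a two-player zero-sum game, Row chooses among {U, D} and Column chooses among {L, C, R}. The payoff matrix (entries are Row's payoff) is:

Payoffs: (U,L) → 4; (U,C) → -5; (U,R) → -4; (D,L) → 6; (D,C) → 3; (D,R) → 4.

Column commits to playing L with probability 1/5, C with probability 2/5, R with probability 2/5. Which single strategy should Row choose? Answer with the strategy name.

D

Expected payoff of U: (1/5)·4 + (2/5)·(-5) + (2/5)·(-4) = -14/5.
Expected payoff of D: (1/5)·6 + (2/5)·3 + (2/5)·4 = 4.
The largest is 4, so Row's best response is D.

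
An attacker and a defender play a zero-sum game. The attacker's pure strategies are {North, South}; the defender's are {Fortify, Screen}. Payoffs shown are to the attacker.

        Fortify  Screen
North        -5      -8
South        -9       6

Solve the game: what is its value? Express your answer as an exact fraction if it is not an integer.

-17/3

Row minima: North → -8, South → -9; maximin = -8.
Column maxima: Fortify → -5, Screen → 6; minimax = -5.
-8 ≠ -5, so there is no saddle point; optimal play is mixed.
Let the attacker play North with probability p. Expected payoff against Fortify: (-5)p + (-9)(1−p) = 4p − 9; against Screen: (-8)p + 6(1−p) = −14p + 6.
Setting these equal: 4p − 9 = −14p + 6 ⇒ 18p = 15 ⇒ p = 5/6, and the value is (4)·(5/6) − 9 = -17/3.
For the defender: with q = P(Fortify), equating North's and South's payoffs gives 3q − 8 = −15q + 6 ⇒ q = 7/9.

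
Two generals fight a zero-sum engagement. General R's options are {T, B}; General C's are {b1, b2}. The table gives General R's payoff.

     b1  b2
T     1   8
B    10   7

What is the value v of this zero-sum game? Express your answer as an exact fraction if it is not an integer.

73/10

Row minima: T → 1, B → 7; maximin = 7.
Column maxima: b1 → 10, b2 → 8; minimax = 8.
7 ≠ 8, so there is no saddle point; optimal play is mixed.
Let General R play T with probability p. Expected payoff against b1: 1p + 10(1−p) = −9p + 10; against b2: 8p + 7(1−p) = p + 7.
Setting these equal: −9p + 10 = p + 7 ⇒ −10p = -3 ⇒ p = 3/10, and the value is (-9)·(3/10) + 10 = 73/10.
For General C: with q = P(b1), equating T's and B's payoffs gives −7q + 8 = 3q + 7 ⇒ q = 1/10.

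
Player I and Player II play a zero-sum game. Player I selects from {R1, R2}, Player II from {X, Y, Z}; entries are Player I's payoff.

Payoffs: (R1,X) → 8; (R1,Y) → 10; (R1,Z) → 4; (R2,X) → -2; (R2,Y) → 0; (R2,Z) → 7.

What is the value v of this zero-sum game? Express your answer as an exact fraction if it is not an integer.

Row minima: R1 → 4, R2 → -2; maximin = 4.
Column maxima: X → 8, Y → 10, Z → 7; minimax = 7.
4 ≠ 7, so there is no saddle point; optimal play is mixed.
Y is strictly dominated by X (it gives Player I strictly more in every row), so Player II never plays it.
On the remaining 2×2 (R1, R2 vs X, Z):
Let Player I play R1 with probability p. Expected payoff against X: 8p + (-2)(1−p) = 10p − 2; against Z: 4p + 7(1−p) = −3p + 7.
Setting these equal: 10p − 2 = −3p + 7 ⇒ 13p = 9 ⇒ p = 9/13, and the value is (10)·(9/13) − 2 = 64/13.
For Player II: with q = P(X), equating R1's and R2's payoffs gives 4q + 4 = −9q + 7 ⇒ q = 3/13.

64/13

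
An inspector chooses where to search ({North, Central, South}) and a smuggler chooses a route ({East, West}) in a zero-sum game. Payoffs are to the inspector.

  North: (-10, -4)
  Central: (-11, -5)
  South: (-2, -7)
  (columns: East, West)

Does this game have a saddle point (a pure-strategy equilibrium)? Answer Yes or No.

No

Row minima: North → -10, Central → -11, South → -7; maximin = -7.
Column maxima: East → -2, West → -4; minimax = -4.
-7 ≠ -4, so no pure-strategy equilibrium exists.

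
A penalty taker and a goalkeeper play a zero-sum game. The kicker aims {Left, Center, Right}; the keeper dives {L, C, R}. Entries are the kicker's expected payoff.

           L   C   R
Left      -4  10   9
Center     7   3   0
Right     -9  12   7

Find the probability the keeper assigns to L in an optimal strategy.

9/20

Row minima: Left → -4, Center → 0, Right → -9; maximin = 0.
Column maxima: L → 7, C → 12, R → 9; minimax = 7.
0 ≠ 7, so there is no saddle point; optimal play is mixed.
C is strictly dominated by R (it gives the kicker strictly more in every row), so the keeper never plays it.
With C eliminated, Right is strictly dominated by Left (Left gives the kicker strictly more in every remaining column), so the kicker never plays it.
On the remaining 2×2 (Left, Center vs L, R):
Let the kicker play Left with probability p. Expected payoff against L: (-4)p + 7(1−p) = −11p + 7; against R: 9p + 0(1−p) = 9p.
Setting these equal: −11p + 7 = 9p ⇒ −20p = -7 ⇒ p = 7/20, and the value is (-11)·(7/20) + 7 = 63/20.
For the keeper: with q = P(L), equating Left's and Center's payoffs gives −13q + 9 = 7q ⇒ q = 9/20.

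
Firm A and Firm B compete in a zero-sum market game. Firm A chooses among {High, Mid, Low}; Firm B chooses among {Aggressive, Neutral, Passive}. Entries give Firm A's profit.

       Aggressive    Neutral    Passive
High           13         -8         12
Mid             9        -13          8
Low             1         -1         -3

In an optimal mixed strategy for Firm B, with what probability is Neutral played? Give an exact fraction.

15/22

Row minima: High → -8, Mid → -13, Low → -3; maximin = -3.
Column maxima: Aggressive → 13, Neutral → -1, Passive → 12; minimax = -1.
-3 ≠ -1, so there is no saddle point; optimal play is mixed.
Mid is strictly dominated by High, so Firm A never plays it.
Aggressive is strictly dominated by Neutral (it gives Firm A strictly more in every row), so Firm B never plays it.
On the remaining 2×2 (High, Low vs Neutral, Passive):
Let Firm A play High with probability p. Expected payoff against Neutral: (-8)p + (-1)(1−p) = −7p − 1; against Passive: 12p + (-3)(1−p) = 15p − 3.
Setting these equal: −7p − 1 = 15p − 3 ⇒ −22p = -2 ⇒ p = 1/11, and the value is (-7)·(1/11) − 1 = -18/11.
For Firm B: with q = P(Neutral), equating High's and Low's payoffs gives −20q + 12 = 2q − 3 ⇒ q = 15/22.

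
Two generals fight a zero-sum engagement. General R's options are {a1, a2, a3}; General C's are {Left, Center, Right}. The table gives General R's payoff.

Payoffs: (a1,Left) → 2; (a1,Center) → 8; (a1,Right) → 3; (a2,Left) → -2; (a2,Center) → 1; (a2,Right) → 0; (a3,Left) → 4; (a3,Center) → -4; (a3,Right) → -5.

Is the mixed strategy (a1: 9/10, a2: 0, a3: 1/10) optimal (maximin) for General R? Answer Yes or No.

Yes

Against Left this mix gives (9/10)·2 + (1/10)·4 = 11/5.
Against Center this mix gives (9/10)·8 + (1/10)·(-4) = 34/5.
Against Right this mix gives (9/10)·3 + (1/10)·(-5) = 11/5.
All of General C's active replies (Left, Right) yield 11/5, and no column does worse for General R. The mix makes General C indifferent and guarantees 11/5, so it is optimal.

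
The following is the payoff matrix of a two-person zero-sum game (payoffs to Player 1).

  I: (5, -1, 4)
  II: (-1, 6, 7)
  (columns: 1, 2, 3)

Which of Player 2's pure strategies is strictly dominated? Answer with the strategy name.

3

2 holds Player 1's payoff strictly below 3 in every row: -1 < 4, 6 < 7.
So 3 is strictly dominated for Player 2.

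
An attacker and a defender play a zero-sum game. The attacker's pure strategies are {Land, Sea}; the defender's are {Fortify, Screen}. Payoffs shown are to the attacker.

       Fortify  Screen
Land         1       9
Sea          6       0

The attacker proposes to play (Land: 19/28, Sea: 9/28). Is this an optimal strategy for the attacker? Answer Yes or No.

No

Against Fortify this mix gives (19/28)·1 + (9/28)·6 = 73/28.
Against Screen this mix gives (19/28)·9 + (9/28)·0 = 171/28.
The defender will play Fortify, holding the attacker to 73/28. Shifting weight toward the row that does better against Fortify would raise this floor (the equalizing mix achieves 27/7 against both Fortify and Screen), so the proposed strategy is not optimal.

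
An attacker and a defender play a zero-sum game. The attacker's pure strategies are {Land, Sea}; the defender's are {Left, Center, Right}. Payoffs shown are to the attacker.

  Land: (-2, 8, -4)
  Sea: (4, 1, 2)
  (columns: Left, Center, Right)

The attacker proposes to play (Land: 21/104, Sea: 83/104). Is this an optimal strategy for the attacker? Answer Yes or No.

No

Against Left this mix gives (21/104)·(-2) + (83/104)·4 = 145/52.
Against Center this mix gives (21/104)·8 + (83/104)·1 = 251/104.
Against Right this mix gives (21/104)·(-4) + (83/104)·2 = 41/52.
The defender will play Right, holding the attacker to 41/52. Shifting weight toward the row that does better against Right would raise this floor (the equalizing mix achieves 20/13 against both Right and Center), so the proposed strategy is not optimal.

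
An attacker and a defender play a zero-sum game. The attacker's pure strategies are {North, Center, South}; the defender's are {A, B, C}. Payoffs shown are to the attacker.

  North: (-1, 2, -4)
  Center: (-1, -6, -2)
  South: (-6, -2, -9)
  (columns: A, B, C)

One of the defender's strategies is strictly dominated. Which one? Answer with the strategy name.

C holds the attacker's payoff strictly below A in every row: -4 < -1, -2 < -1, -9 < -6.
So A is strictly dominated for the defender.

A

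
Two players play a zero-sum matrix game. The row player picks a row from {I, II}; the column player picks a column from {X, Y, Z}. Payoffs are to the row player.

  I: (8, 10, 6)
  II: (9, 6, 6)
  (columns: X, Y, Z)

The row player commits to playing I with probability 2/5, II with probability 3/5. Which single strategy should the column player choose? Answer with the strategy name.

Z

If the column player plays X, the row player's expected payoff is (2/5)·8 + (3/5)·9 = 43/5.
If the column player plays Y, the row player's expected payoff is (2/5)·10 + (3/5)·6 = 38/5.
If the column player plays Z, the row player's expected payoff is (2/5)·6 + (3/5)·6 = 6.
The column player minimizes the row player's payoff; the smallest is 6, so the best response is Z.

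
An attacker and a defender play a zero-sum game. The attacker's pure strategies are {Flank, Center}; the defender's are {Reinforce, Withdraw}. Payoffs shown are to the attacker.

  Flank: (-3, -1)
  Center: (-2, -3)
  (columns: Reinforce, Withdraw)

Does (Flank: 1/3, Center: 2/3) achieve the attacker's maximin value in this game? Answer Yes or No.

Yes

Against Reinforce this mix gives (1/3)·(-3) + (2/3)·(-2) = -7/3.
Against Withdraw this mix gives (1/3)·(-1) + (2/3)·(-3) = -7/3.
All of the defender's active replies (Reinforce, Withdraw) yield -7/3, and no column does worse for the attacker. The mix makes the defender indifferent and guarantees -7/3, so it is optimal.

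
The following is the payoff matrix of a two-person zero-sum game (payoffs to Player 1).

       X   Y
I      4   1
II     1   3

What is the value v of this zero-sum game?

11/5

Row minima: I → 1, II → 1; maximin = 1.
Column maxima: X → 4, Y → 3; minimax = 3.
1 ≠ 3, so there is no saddle point; optimal play is mixed.
Let Player 1 play I with probability p. Expected payoff against X: 4p + 1(1−p) = 3p + 1; against Y: 1p + 3(1−p) = −2p + 3.
Setting these equal: 3p + 1 = −2p + 3 ⇒ 5p = 2 ⇒ p = 2/5, and the value is (3)·(2/5) + 1 = 11/5.
For Player 2: with q = P(X), equating I's and II's payoffs gives 3q + 1 = −2q + 3 ⇒ q = 2/5.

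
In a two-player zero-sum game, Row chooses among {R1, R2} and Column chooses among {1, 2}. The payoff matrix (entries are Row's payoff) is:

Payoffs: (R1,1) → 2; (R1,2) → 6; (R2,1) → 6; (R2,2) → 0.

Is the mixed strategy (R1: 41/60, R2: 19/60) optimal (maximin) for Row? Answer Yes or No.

Against 1 this mix gives (41/60)·2 + (19/60)·6 = 49/15.
Against 2 this mix gives (41/60)·6 + (19/60)·0 = 41/10.
Column will play 1, holding Row to 49/15. Shifting weight toward the row that does better against 1 would raise this floor (the equalizing mix achieves 18/5 against both 1 and 2), so the proposed strategy is not optimal.

No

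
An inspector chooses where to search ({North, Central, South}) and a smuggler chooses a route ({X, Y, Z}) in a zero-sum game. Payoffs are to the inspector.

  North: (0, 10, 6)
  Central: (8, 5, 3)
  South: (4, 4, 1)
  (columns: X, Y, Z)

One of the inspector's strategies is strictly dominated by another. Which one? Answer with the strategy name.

South

Central gives a strictly higher payoff than South against every column: 8 > 4, 5 > 4, 3 > 1.
So South is strictly dominated and the inspector never plays it.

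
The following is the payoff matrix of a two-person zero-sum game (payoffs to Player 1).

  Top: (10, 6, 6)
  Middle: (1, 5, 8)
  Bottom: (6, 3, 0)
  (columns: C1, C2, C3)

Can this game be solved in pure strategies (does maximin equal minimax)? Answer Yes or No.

Row minima: Top → 6, Middle → 1, Bottom → 0; maximin = 6.
Column maxima: C1 → 10, C2 → 6, C3 → 8; minimax = 6.
maximin = minimax = 6, so a saddle point exists.

Yes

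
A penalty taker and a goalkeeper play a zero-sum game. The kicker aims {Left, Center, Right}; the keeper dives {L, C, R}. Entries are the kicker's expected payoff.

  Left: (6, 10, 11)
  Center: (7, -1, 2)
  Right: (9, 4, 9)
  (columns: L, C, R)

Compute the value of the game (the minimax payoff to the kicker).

Row minima: Left → 6, Center → -1, Right → 4; maximin = 6.
Column maxima: L → 9, C → 10, R → 11; minimax = 9.
6 ≠ 9, so there is no saddle point; optimal play is mixed.
Center is strictly dominated by Right, so the kicker never plays it.
R is strictly dominated by C (it gives the kicker strictly more in every row), so the keeper never plays it.
On the remaining 2×2 (Left, Right vs L, C):
Let the kicker play Left with probability p. Expected payoff against L: 6p + 9(1−p) = −3p + 9; against C: 10p + 4(1−p) = 6p + 4.
Setting these equal: −3p + 9 = 6p + 4 ⇒ −9p = -5 ⇒ p = 5/9, and the value is (-3)·(5/9) + 9 = 22/3.
For the keeper: with q = P(L), equating Left's and Right's payoffs gives −4q + 10 = 5q + 4 ⇒ q = 2/3.

22/3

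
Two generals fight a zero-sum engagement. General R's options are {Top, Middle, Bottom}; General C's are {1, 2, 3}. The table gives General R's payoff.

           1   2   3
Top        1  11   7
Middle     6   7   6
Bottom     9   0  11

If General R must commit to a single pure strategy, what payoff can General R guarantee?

Row minima: Top → 1, Middle → 6, Bottom → 0.
The best of these is 6.

6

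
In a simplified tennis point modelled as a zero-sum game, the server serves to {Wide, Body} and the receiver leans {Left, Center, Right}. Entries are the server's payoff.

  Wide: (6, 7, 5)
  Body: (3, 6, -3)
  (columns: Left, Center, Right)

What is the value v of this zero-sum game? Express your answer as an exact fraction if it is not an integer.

5

Row minima: Wide → 5, Body → -3; maximin = 5.
Column maxima: Left → 6, Center → 7, Right → 5; minimax = 5.
Since maximin = minimax = 5, there is a saddle point and the value is 5.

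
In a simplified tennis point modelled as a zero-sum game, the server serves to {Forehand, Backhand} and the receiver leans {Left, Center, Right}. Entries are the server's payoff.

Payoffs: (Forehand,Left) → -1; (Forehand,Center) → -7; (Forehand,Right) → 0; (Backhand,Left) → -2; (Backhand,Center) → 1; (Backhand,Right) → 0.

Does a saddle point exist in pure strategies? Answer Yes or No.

Row minima: Forehand → -7, Backhand → -2; maximin = -2.
Column maxima: Left → -1, Center → 1, Right → 0; minimax = -1.
-2 ≠ -1, so no pure-strategy equilibrium exists.

No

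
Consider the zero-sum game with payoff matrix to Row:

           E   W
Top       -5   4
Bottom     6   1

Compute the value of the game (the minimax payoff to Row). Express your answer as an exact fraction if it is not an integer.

29/14

Row minima: Top → -5, Bottom → 1; maximin = 1.
Column maxima: E → 6, W → 4; minimax = 4.
1 ≠ 4, so there is no saddle point; optimal play is mixed.
Let Row play Top with probability p. Expected payoff against E: (-5)p + 6(1−p) = −11p + 6; against W: 4p + 1(1−p) = 3p + 1.
Setting these equal: −11p + 6 = 3p + 1 ⇒ −14p = -5 ⇒ p = 5/14, and the value is (-11)·(5/14) + 6 = 29/14.
For Column: with q = P(E), equating Top's and Bottom's payoffs gives −9q + 4 = 5q + 1 ⇒ q = 3/14.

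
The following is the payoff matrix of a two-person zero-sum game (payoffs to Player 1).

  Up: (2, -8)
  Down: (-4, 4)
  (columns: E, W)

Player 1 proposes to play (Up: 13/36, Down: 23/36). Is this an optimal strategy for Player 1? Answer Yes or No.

No

Against E this mix gives (13/36)·2 + (23/36)·(-4) = -11/6.
Against W this mix gives (13/36)·(-8) + (23/36)·4 = -1/3.
Player 2 will play E, holding Player 1 to -11/6. Shifting weight toward the row that does better against E would raise this floor (the equalizing mix achieves -4/3 against both E and W), so the proposed strategy is not optimal.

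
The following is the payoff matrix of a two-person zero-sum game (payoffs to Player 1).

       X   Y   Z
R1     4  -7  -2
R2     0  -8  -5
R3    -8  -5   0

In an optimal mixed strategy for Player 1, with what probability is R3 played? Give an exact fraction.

Row minima: R1 → -7, R2 → -8, R3 → -8; maximin = -7.
Column maxima: X → 4, Y → -5, Z → 0; minimax = -5.
-7 ≠ -5, so there is no saddle point; optimal play is mixed.
R2 is strictly dominated by R1, so Player 1 never plays it.
Z is strictly dominated by Y (it gives Player 1 strictly more in every row), so Player 2 never plays it.
On the remaining 2×2 (R1, R3 vs X, Y):
Let Player 1 play R1 with probability p. Expected payoff against X: 4p + (-8)(1−p) = 12p − 8; against Y: (-7)p + (-5)(1−p) = −2p − 5.
Setting these equal: 12p − 8 = −2p − 5 ⇒ 14p = 3 ⇒ p = 3/14, and the value is (12)·(3/14) − 8 = -38/7.
For Player 2: with q = P(X), equating R1's and R3's payoffs gives 11q − 7 = −3q − 5 ⇒ q = 1/7.

11/14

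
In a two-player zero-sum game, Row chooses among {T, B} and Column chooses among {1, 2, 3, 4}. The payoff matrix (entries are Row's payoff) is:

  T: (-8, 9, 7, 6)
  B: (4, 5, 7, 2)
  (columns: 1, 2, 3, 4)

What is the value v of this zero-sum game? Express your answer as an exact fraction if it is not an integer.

5/2

Row minima: T → -8, B → 2; maximin = 2.
Column maxima: 1 → 4, 2 → 9, 3 → 7, 4 → 6; minimax = 4.
2 ≠ 4, so there is no saddle point; optimal play is mixed.
2 is strictly dominated by 1 (it gives Row strictly more in every row), so Column never plays it.
3 is strictly dominated by 1 (it gives Row strictly more in every row), so Column never plays it.
On the remaining 2×2 (T, B vs 1, 4):
Let Row play T with probability p. Expected payoff against 1: (-8)p + 4(1−p) = −12p + 4; against 4: 6p + 2(1−p) = 4p + 2.
Setting these equal: −12p + 4 = 4p + 2 ⇒ −16p = -2 ⇒ p = 1/8, and the value is (-12)·(1/8) + 4 = 5/2.
For Column: with q = P(1), equating T's and B's payoffs gives −14q + 6 = 2q + 2 ⇒ q = 1/4.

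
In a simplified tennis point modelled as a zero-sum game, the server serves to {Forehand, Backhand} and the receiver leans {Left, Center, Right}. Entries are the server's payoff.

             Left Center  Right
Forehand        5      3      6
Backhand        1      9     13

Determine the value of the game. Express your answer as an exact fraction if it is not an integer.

21/5

Row minima: Forehand → 3, Backhand → 1; maximin = 3.
Column maxima: Left → 5, Center → 9, Right → 13; minimax = 5.
3 ≠ 5, so there is no saddle point; optimal play is mixed.
Right is strictly dominated by Left (it gives the server strictly more in every row), so the receiver never plays it.
On the remaining 2×2 (Forehand, Backhand vs Left, Center):
Let the server play Forehand with probability p. Expected payoff against Left: 5p + 1(1−p) = 4p + 1; against Center: 3p + 9(1−p) = −6p + 9.
Setting these equal: 4p + 1 = −6p + 9 ⇒ 10p = 8 ⇒ p = 4/5, and the value is (4)·(4/5) + 1 = 21/5.
For the receiver: with q = P(Left), equating Forehand's and Backhand's payoffs gives 2q + 3 = −8q + 9 ⇒ q = 3/5.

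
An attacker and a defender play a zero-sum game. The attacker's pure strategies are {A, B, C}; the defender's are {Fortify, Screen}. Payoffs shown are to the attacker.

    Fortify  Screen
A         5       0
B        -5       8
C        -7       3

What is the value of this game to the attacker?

Row minima: A → 0, B → -5, C → -7; maximin = 0.
Column maxima: Fortify → 5, Screen → 8; minimax = 5.
0 ≠ 5, so there is no saddle point; optimal play is mixed.
C is strictly dominated by B, so the attacker never plays it.
On the remaining 2×2 (A, B vs Fortify, Screen):
Let the attacker play A with probability p. Expected payoff against Fortify: 5p + (-5)(1−p) = 10p − 5; against Screen: 0p + 8(1−p) = −8p + 8.
Setting these equal: 10p − 5 = −8p + 8 ⇒ 18p = 13 ⇒ p = 13/18, and the value is (10)·(13/18) − 5 = 20/9.
For the defender: with q = P(Fortify), equating A's and B's payoffs gives 5q = −13q + 8 ⇒ q = 4/9.

20/9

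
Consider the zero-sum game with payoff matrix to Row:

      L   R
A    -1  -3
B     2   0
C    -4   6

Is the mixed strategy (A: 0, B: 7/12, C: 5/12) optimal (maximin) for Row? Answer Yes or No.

Against L this mix gives (7/12)·2 + (5/12)·(-4) = -1/2.
Against R this mix gives (7/12)·0 + (5/12)·6 = 5/2.
Column will play L, holding Row to -1/2. Shifting weight toward the row that does better against L would raise this floor (the equalizing mix achieves 1 against both L and R), so the proposed strategy is not optimal.

No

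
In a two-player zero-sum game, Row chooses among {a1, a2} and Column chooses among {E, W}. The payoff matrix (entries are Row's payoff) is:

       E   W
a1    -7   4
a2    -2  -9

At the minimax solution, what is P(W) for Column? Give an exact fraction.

5/18

Row minima: a1 → -7, a2 → -9; maximin = -7.
Column maxima: E → -2, W → 4; minimax = -2.
-7 ≠ -2, so there is no saddle point; optimal play is mixed.
Let Row play a1 with probability p. Expected payoff against E: (-7)p + (-2)(1−p) = −5p − 2; against W: 4p + (-9)(1−p) = 13p − 9.
Setting these equal: −5p − 2 = 13p − 9 ⇒ −18p = -7 ⇒ p = 7/18, and the value is (-5)·(7/18) − 2 = -71/18.
For Column: with q = P(E), equating a1's and a2's payoffs gives −11q + 4 = 7q − 9 ⇒ q = 13/18.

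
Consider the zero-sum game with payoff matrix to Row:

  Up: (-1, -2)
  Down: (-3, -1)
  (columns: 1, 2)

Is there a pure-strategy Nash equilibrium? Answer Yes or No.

Row minima: Up → -2, Down → -3; maximin = -2.
Column maxima: 1 → -1, 2 → -1; minimax = -1.
-2 ≠ -1, so no pure-strategy equilibrium exists.

No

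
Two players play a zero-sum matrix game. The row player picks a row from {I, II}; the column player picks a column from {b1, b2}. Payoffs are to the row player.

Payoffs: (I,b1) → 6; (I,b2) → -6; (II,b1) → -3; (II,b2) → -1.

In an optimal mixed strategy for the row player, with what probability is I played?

Row minima: I → -6, II → -3; maximin = -3.
Column maxima: b1 → 6, b2 → -1; minimax = -1.
-3 ≠ -1, so there is no saddle point; optimal play is mixed.
Let the row player play I with probability p. Expected payoff against b1: 6p + (-3)(1−p) = 9p − 3; against b2: (-6)p + (-1)(1−p) = −5p − 1.
Setting these equal: 9p − 3 = −5p − 1 ⇒ 14p = 2 ⇒ p = 1/7, and the value is (9)·(1/7) − 3 = -12/7.
For the column player: with q = P(b1), equating I's and II's payoffs gives 12q − 6 = −2q − 1 ⇒ q = 5/14.

1/7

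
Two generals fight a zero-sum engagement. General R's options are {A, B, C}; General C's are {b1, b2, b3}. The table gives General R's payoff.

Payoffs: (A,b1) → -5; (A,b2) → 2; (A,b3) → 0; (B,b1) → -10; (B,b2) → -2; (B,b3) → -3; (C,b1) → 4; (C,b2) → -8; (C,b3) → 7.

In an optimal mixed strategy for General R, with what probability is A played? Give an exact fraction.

Row minima: A → -5, B → -10, C → -8; maximin = -5.
Column maxima: b1 → 4, b2 → 2, b3 → 7; minimax = 2.
-5 ≠ 2, so there is no saddle point; optimal play is mixed.
B is strictly dominated by A, so General R never plays it.
b3 is strictly dominated by b1 (it gives General R strictly more in every row), so General C never plays it.
On the remaining 2×2 (A, C vs b1, b2):
Let General R play A with probability p. Expected payoff against b1: (-5)p + 4(1−p) = −9p + 4; against b2: 2p + (-8)(1−p) = 10p − 8.
Setting these equal: −9p + 4 = 10p − 8 ⇒ −19p = -12 ⇒ p = 12/19, and the value is (-9)·(12/19) + 4 = -32/19.
For General C: with q = P(b1), equating A's and C's payoffs gives −7q + 2 = 12q − 8 ⇒ q = 10/19.

12/19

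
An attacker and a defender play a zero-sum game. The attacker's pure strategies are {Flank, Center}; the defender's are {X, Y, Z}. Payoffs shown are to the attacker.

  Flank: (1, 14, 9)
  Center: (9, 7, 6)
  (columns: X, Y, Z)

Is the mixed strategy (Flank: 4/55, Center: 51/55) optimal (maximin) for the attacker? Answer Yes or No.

Against X this mix gives (4/55)·1 + (51/55)·9 = 463/55.
Against Y this mix gives (4/55)·14 + (51/55)·7 = 413/55.
Against Z this mix gives (4/55)·9 + (51/55)·6 = 342/55.
The defender will play Z, holding the attacker to 342/55. Shifting weight toward the row that does better against Z would raise this floor (the equalizing mix achieves 75/11 against both Z and X), so the proposed strategy is not optimal.

No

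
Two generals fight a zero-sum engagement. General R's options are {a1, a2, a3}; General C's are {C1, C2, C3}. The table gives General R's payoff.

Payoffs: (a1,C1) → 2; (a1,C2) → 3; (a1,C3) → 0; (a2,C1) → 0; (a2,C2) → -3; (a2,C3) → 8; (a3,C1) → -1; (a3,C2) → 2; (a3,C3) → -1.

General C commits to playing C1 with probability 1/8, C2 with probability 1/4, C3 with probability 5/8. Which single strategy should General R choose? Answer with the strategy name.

a2

Expected payoff of a1: (1/8)·2 + (1/4)·3 + (5/8)·0 = 1.
Expected payoff of a2: (1/8)·0 + (1/4)·(-3) + (5/8)·8 = 17/4.
Expected payoff of a3: (1/8)·(-1) + (1/4)·2 + (5/8)·(-1) = -1/4.
The largest is 17/4, so General R's best response is a2.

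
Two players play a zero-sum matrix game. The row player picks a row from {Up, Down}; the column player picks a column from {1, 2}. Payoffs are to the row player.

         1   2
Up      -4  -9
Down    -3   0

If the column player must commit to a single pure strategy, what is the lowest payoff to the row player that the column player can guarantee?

Column maxima: 1 → -3, 2 → 0.
The smallest of these is -3.

-3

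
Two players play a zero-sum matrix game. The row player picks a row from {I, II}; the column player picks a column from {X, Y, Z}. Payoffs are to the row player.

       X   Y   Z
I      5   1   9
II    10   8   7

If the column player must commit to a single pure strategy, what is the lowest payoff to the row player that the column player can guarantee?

8

Column maxima: X → 10, Y → 8, Z → 9.
The smallest of these is 8.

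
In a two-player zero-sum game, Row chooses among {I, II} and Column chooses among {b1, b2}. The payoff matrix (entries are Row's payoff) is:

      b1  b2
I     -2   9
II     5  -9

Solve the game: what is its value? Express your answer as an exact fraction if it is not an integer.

27/25

Row minima: I → -2, II → -9; maximin = -2.
Column maxima: b1 → 5, b2 → 9; minimax = 5.
-2 ≠ 5, so there is no saddle point; optimal play is mixed.
Let Row play I with probability p. Expected payoff against b1: (-2)p + 5(1−p) = −7p + 5; against b2: 9p + (-9)(1−p) = 18p − 9.
Setting these equal: −7p + 5 = 18p − 9 ⇒ −25p = -14 ⇒ p = 14/25, and the value is (-7)·(14/25) + 5 = 27/25.
For Column: with q = P(b1), equating I's and II's payoffs gives −11q + 9 = 14q − 9 ⇒ q = 18/25.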